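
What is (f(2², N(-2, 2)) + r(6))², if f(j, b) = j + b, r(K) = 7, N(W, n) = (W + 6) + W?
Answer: 169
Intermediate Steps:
N(W, n) = 6 + 2*W (N(W, n) = (6 + W) + W = 6 + 2*W)
f(j, b) = b + j
(f(2², N(-2, 2)) + r(6))² = (((6 + 2*(-2)) + 2²) + 7)² = (((6 - 4) + 4) + 7)² = ((2 + 4) + 7)² = (6 + 7)² = 13² = 169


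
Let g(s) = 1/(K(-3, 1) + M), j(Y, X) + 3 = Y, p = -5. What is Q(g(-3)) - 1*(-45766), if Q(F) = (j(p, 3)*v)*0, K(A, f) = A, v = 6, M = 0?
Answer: 45766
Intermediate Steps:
j(Y, X) = -3 + Y
g(s) = -⅓ (g(s) = 1/(-3 + 0) = 1/(-3) = -⅓)
Q(F) = 0 (Q(F) = ((-3 - 5)*6)*0 = -8*6*0 = -48*0 = 0)
Q(g(-3)) - 1*(-45766) = 0 - 1*(-45766) = 0 + 45766 = 45766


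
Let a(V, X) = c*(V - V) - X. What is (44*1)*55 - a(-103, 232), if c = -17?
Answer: 2652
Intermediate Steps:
a(V, X) = -X (a(V, X) = -17*(V - V) - X = -17*0 - X = 0 - X = -X)
(44*1)*55 - a(-103, 232) = (44*1)*55 - (-1)*232 = 44*55 - 1*(-232) = 2420 + 232 = 2652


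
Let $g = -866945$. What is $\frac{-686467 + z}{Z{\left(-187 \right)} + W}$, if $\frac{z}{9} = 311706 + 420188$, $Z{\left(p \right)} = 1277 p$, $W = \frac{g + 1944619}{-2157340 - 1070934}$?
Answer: $- \frac{9524342885323}{385454840300} \approx -24.709$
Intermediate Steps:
$W = - \frac{538837}{1614137}$ ($W = \frac{-866945 + 1944619}{-2157340 - 1070934} = \frac{1077674}{-3228274} = 1077674 \left(- \frac{1}{3228274}\right) = - \frac{538837}{1614137} \approx -0.33382$)
$z = 6587046$ ($z = 9 \left(311706 + 420188\right) = 9 \cdot 731894 = 6587046$)
$\frac{-686467 + z}{Z{\left(-187 \right)} + W} = \frac{-686467 + 6587046}{1277 \left(-187\right) - \frac{538837}{1614137}} = \frac{5900579}{-238799 - \frac{538837}{1614137}} = \frac{5900579}{- \frac{385454840300}{1614137}} = 5900579 \left(- \frac{1614137}{385454840300}\right) = - \frac{9524342885323}{385454840300}$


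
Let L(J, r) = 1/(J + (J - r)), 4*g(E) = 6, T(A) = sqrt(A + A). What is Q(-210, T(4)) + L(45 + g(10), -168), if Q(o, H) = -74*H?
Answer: 1/261 - 148*sqrt(2) ≈ -209.30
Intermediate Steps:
T(A) = sqrt(2)*sqrt(A) (T(A) = sqrt(2*A) = sqrt(2)*sqrt(A))
g(E) = 3/2 (g(E) = (1/4)*6 = 3/2)
L(J, r) = 1/(-r + 2*J)
Q(-210, T(4)) + L(45 + g(10), -168) = -74*sqrt(2)*sqrt(4) + 1/(-1*(-168) + 2*(45 + 3/2)) = -74*sqrt(2)*2 + 1/(168 + 2*(93/2)) = -148*sqrt(2) + 1/(168 + 93) = -148*sqrt(2) + 1/261 = 1/261 - 148*sqrt(2)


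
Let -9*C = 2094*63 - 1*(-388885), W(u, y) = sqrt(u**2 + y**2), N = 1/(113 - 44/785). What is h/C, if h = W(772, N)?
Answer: -9*sqrt(4684894889165489)/46175269427 ≈ -0.013341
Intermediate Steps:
N = 785/88661 (N = 1/(113 - 44*1/785) = 1/(113 - 44/785) = 1/(88661/785) = 785/88661 ≈ 0.0088539)
h = sqrt(4684894889165489)/88661 (h = sqrt(772**2 + (785/88661)**2) = sqrt(595984 + 616225/7860772921) = sqrt(4684894889165489/7860772921) = sqrt(4684894889165489)/88661 ≈ 772.00)
C = -520807/9 (C = -(2094*63 - 1*(-388885))/9 = -(131922 + 388885)/9 = -1/9*520807 = -520807/9 ≈ -57867.)
h/C = (sqrt(4684894889165489)/88661)/(-520807/9) = (sqrt(4684894889165489)/88661)*(-9/520807) = -9*sqrt(4684894889165489)/46175269427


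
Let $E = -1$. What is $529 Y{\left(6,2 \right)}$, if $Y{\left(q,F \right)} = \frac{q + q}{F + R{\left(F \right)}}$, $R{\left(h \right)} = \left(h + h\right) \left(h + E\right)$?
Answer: $1058$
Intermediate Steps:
$R{\left(h \right)} = 2 h \left(-1 + h\right)$ ($R{\left(h \right)} = \left(h + h\right) \left(h - 1\right) = 2 h \left(-1 + h\right)$)
$Y{\left(q,F \right)} = \frac{2 q}{F + 2 F \left(-1 + F\right)}$ ($Y{\left(q,F \right)} = \frac{q + q}{F + 2 F \left(-1 + F\right)} = \frac{2 q}{F + 2 F \left(-1 + F\right)}$)
$529 Y{\left(6,2 \right)} = 529 \cdot 2 \cdot 6 \cdot \frac{1}{2} \frac{1}{-1 + 2 \cdot 2} = 529 \cdot 2 \cdot 6 \cdot \frac{1}{2} \frac{1}{-1 + 4} = 529 \cdot 2 \cdot 6 \cdot \frac{1}{2} \cdot \frac{1}{3} = 529 \cdot 2 = 1058$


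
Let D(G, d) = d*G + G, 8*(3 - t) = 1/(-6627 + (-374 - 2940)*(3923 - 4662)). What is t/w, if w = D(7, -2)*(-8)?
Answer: 58618055/1094203712 ≈ 0.053571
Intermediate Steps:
t = 58618055/19539352 (t = 3 - 1/(8*(-6627 + (-374 - 2940)*(3923 - 4662))) = 3 - 1/(8*(-6627 - 3314*(-739))) = 3 - 1/(8*(-6627 + 2449046)) = 3 - ⅛/2442419 = 3 - ⅛*1/2442419 = 3 - 1/19539352 = 58618055/19539352 ≈ 3.0000)
D(G, d) = G + G*d (D(G, d) = G*d + G = G + G*d)
w = 56 (w = (7*(1 - 2))*(-8) = (7*(-1))*(-8) = -7*(-8) = 56)
t/w = (58618055/19539352)/56 = (58618055/19539352)*(1/56) = 58618055/1094203712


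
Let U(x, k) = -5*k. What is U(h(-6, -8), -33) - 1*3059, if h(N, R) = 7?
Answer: -2894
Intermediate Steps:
U(h(-6, -8), -33) - 1*3059 = -5*(-33) - 1*3059 = 165 - 3059 = -2894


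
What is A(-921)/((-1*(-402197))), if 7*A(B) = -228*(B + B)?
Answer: 419976/2815379 ≈ 0.14917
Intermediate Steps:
A(B) = -456*B/7 (A(B) = (-228*(B + B))/7 = (-456*B)/7 = -456*B/7)
A(-921)/((-1*(-402197))) = (-456/7*(-921))/((-1*(-402197))) = (419976/7)/402197 = (419976/7)*(1/402197) = 419976/2815379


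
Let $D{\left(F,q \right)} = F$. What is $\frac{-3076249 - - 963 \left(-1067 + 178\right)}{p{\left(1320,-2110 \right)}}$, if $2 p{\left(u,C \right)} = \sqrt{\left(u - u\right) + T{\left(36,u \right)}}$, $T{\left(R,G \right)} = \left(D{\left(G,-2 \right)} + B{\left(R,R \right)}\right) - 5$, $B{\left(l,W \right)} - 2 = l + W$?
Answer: $- \frac{7864712 \sqrt{1389}}{1389} \approx -2.1102 \cdot 10^{5}$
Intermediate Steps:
$B{\left(l,W \right)} = 2 + W + l$ ($B{\left(l,W \right)} = 2 + \left(l + W\right) = 2 + \left(W + l\right) = 2 + W + l$)
$T{\left(R,G \right)} = -3 + G + 2 R$ ($T{\left(R,G \right)} = \left(G + \left(2 + R + R\right)\right) - 5 = \left(G + \left(2 + 2 R\right)\right) - 5 = \left(2 + G + 2 R\right) - 5 = -3 + G + 2 R$)
$p{\left(u,C \right)} = \frac{\sqrt{69 + u}}{2}$ ($p{\left(u,C \right)} = \frac{\sqrt{\left(u - u\right) + \left(-3 + u + 2 \cdot 36\right)}}{2} = \frac{\sqrt{0 + \left(-3 + u + 72\right)}}{2} = \frac{\sqrt{0 + \left(69 + u\right)}}{2} = \frac{\sqrt{69 + u}}{2}$)
$\frac{-3076249 - - 963 \left(-1067 + 178\right)}{p{\left(1320,-2110 \right)}} = \frac{-3076249 - - 963 \left(-1067 + 178\right)}{\frac{1}{2} \sqrt{69 + 1320}} = \frac{-3076249 - \left(-963\right) \left(-889\right)}{\frac{1}{2} \sqrt{1389}} = \left(-3076249 - 856107\right) \frac{2 \sqrt{1389}}{1389} = - 3932356 \frac{2 \sqrt{1389}}{1389} = - \frac{7864712 \sqrt{1389}}{1389}$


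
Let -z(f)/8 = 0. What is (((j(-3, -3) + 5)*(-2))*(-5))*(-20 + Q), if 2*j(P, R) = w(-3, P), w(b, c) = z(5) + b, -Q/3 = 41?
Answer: -5005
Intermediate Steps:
Q = -123 (Q = -3*41 = -123)
z(f) = 0 (z(f) = -8*0 = 0)
w(b, c) = b (w(b, c) = 0 + b = b)
j(P, R) = -3/2 (j(P, R) = (½)*(-3) = -3/2)
(((j(-3, -3) + 5)*(-2))*(-5))*(-20 + Q) = (((-3/2 + 5)*(-2))*(-5))*(-20 - 123) = (((7/2)*(-2))*(-5))*(-143) = -7*(-5)*(-143) = 35*(-143) = -5005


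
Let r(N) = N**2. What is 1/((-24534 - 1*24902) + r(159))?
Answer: -1/24155 ≈ -4.1399e-5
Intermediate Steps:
1/((-24534 - 1*24902) + r(159)) = 1/((-24534 - 1*24902) + 159**2) = 1/((-24534 - 24902) + 25281) = 1/(-49436 + 25281) = 1/(-24155) = -1/24155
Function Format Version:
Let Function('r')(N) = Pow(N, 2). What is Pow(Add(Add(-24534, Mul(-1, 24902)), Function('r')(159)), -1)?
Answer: Rational(-1, 24155) ≈ -4.1399e-5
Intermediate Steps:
Pow(Add(Add(-24534, Mul(-1, 24902)), Function('r')(159)), -1) = Pow(Add(Add(-24534, Mul(-1, 24902)), Pow(159, 2)), -1) = Pow(Add(Add(-24534, -24902), 25281), -1) = Pow(Add(-49436, 25281), -1) = Pow(-24155, -1) = Rational(-1, 24155)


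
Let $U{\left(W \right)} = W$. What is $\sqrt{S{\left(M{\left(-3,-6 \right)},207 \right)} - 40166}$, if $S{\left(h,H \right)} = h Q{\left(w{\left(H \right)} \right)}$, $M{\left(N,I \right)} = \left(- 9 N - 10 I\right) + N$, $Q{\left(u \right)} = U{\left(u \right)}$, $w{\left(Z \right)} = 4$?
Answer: $i \sqrt{39830} \approx 199.57 i$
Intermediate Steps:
$Q{\left(u \right)} = u$
$M{\left(N,I \right)} = - 10 I - 8 N$ ($M{\left(N,I \right)} = \left(- 10 I - 9 N\right) + N = - 10 I - 8 N$)
$S{\left(h,H \right)} = 4 h$ ($S{\left(h,H \right)} = h 4 = 4 h$)
$\sqrt{S{\left(M{\left(-3,-6 \right)},207 \right)} - 40166} = \sqrt{4 \left(\left(-10\right) \left(-6\right) - -24\right) - 40166} = \sqrt{4 \left(60 + 24\right) - 40166} = \sqrt{4 \cdot 84 - 40166} = \sqrt{336 - 40166} = \sqrt{-39830} = i \sqrt{39830}$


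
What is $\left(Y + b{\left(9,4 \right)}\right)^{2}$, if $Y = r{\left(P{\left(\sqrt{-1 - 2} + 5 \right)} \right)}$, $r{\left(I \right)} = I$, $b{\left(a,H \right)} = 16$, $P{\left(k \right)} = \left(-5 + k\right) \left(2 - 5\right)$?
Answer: $229 - 96 i \sqrt{3} \approx 229.0 - 166.28 i$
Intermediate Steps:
$P{\left(k \right)} = 15 - 3 k$ ($P{\left(k \right)} = \left(-5 + k\right) \left(-3\right) = 15 - 3 k$)
$Y = - 3 i \sqrt{3}$ ($Y = 15 - 3 \left(\sqrt{-1 - 2} + 5\right) = 15 - 3 \left(\sqrt{-3} + 5\right) = 15 - 3 \left(i \sqrt{3} + 5\right) = 15 - 3 \left(5 + i \sqrt{3}\right) = 15 - \left(15 + 3 i \sqrt{3}\right) = - 3 i \sqrt{3} \approx - 5.1962 i$)
$\left(Y + b{\left(9,4 \right)}\right)^{2} = \left(- 3 i \sqrt{3} + 16\right)^{2} = \left(16 - 3 i \sqrt{3}\right)^{2}$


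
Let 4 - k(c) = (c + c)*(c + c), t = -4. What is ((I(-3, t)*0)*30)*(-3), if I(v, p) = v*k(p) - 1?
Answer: 0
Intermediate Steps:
k(c) = 4 - 4*c² (k(c) = 4 - (c + c)*(c + c) = 4 - 2*c*2*c = 4 - 4*c²)
I(v, p) = -1 + v*(4 - 4*p²) (I(v, p) = v*(4 - 4*p²) - 1 = -1 + v*(4 - 4*p²))
((I(-3, t)*0)*30)*(-3) = (((-1 - 4*(-3)*(-1 + (-4)²))*0)*30)*(-3) = (((-1 - 4*(-3)*(-1 + 16))*0)*30)*(-3) = (((-1 - 4*(-3)*15)*0)*30)*(-3) = (((-1 + 180)*0)*30)*(-3) = ((179*0)*30)*(-3) = (0*30)*(-3) = 0*(-3) = 0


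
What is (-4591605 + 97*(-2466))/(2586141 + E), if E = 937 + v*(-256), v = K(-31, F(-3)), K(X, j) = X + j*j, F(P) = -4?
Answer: -4830807/2590918 ≈ -1.8645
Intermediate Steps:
K(X, j) = X + j**2
v = -15 (v = -31 + (-4)**2 = -31 + 16 = -15)
E = 4777 (E = 937 - 15*(-256) = 937 + 3840 = 4777)
(-4591605 + 97*(-2466))/(2586141 + E) = (-4591605 + 97*(-2466))/(2586141 + 4777) = (-4591605 - 239202)/2590918 = -4830807*1/2590918 = -4830807/2590918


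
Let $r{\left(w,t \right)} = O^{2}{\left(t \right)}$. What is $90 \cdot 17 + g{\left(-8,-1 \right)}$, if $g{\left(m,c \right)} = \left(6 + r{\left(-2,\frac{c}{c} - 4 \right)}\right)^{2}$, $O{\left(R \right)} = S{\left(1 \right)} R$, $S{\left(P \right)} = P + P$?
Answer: $3294$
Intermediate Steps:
$S{\left(P \right)} = 2 P$
$O{\left(R \right)} = 2 R$ ($O{\left(R \right)} = 2 \cdot 1 R = 2 R$)
$r{\left(w,t \right)} = 4 t^{2}$ ($r{\left(w,t \right)} = \left(2 t\right)^{2} = 4 t^{2}$)
$g{\left(m,c \right)} = 1764$ ($g{\left(m,c \right)} = \left(6 + 4 \left(\frac{c}{c} - 4\right)^{2}\right)^{2} = \left(6 + 4 \left(1 - 4\right)^{2}\right)^{2} = \left(6 + 4 \left(-3\right)^{2}\right)^{2} = \left(6 + 4 \cdot 9\right)^{2} = \left(6 + 36\right)^{2} = 42^{2} = 1764$)
$90 \cdot 17 + g{\left(-8,-1 \right)} = 90 \cdot 17 + 1764 = 1530 + 1764 = 3294$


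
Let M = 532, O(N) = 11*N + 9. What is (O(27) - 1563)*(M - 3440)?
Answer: 3655356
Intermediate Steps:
O(N) = 9 + 11*N
(O(27) - 1563)*(M - 3440) = ((9 + 11*27) - 1563)*(532 - 3440) = ((9 + 297) - 1563)*(-2908) = (306 - 1563)*(-2908) = -1257*(-2908) = 3655356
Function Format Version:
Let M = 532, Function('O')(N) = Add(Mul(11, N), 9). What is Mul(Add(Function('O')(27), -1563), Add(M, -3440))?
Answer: 3655356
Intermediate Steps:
Function('O')(N) = Add(9, Mul(11, N))
Mul(Add(Function('O')(27), -1563), Add(M, -3440)) = Mul(Add(Add(9, Mul(11, 27)), -1563), Add(532, -3440)) = Mul(Add(Add(9, 297), -1563), -2908) = Mul(Add(306, -1563), -2908) = Mul(-1257, -2908) = 3655356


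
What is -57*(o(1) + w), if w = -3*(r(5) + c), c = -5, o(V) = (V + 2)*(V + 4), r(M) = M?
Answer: -855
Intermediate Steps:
o(V) = (2 + V)*(4 + V)
w = 0 (w = -3*(5 - 5) = -3*0 = 0)
-57*(o(1) + w) = -57*((8 + 1² + 6*1) + 0) = -57*((8 + 1 + 6) + 0) = -57*(15 + 0) = -57*15 = -855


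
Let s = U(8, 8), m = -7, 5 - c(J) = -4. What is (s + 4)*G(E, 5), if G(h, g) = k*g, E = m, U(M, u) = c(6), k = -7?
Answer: -455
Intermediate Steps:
c(J) = 9 (c(J) = 5 - 1*(-4) = 5 + 4 = 9)
U(M, u) = 9
s = 9
E = -7
G(h, g) = -7*g
(s + 4)*G(E, 5) = (9 + 4)*(-7*5) = 13*(-35) = -455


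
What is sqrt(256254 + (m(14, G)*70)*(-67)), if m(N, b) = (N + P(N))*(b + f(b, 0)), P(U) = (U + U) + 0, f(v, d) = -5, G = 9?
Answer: 3*I*sqrt(59074) ≈ 729.15*I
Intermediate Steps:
P(U) = 2*U (P(U) = 2*U + 0 = 2*U)
m(N, b) = 3*N*(-5 + b) (m(N, b) = (N + 2*N)*(b - 5) = (3*N)*(-5 + b) = 3*N*(-5 + b))
sqrt(256254 + (m(14, G)*70)*(-67)) = sqrt(256254 + ((3*14*(-5 + 9))*70)*(-67)) = sqrt(256254 + ((3*14*4)*70)*(-67)) = sqrt(256254 + (168*70)*(-67)) = sqrt(256254 + 11760*(-67)) = sqrt(256254 - 787920) = sqrt(-531666) = 3*I*sqrt(59074)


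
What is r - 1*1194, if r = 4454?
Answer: 3260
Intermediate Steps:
r - 1*1194 = 4454 - 1*1194 = 4454 - 1194 = 3260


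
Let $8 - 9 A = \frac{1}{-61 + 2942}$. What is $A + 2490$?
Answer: $\frac{64586257}{25929} \approx 2490.9$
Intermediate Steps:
$A = \frac{23047}{25929}$ ($A = \frac{8}{9} - \frac{1}{9 \left(-61 + 2942\right)} = \frac{8}{9} - \frac{1}{9 \cdot 2881} = \frac{8}{9} - \frac{1}{25929} = \frac{23047}{25929} \approx 0.88885$)
$A + 2490 = \frac{23047}{25929} + 2490 = \frac{64586257}{25929}$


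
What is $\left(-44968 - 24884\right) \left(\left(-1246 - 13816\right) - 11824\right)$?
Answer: $1878040872$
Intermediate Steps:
$\left(-44968 - 24884\right) \left(\left(-1246 - 13816\right) - 11824\right) = - 69852 \left(\left(-1246 - 13816\right) - 11824\right) = - 69852 \left(-15062 - 11824\right) = \left(-69852\right) \left(-26886\right) = 1878040872$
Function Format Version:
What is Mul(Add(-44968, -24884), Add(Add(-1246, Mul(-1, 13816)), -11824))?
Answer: 1878040872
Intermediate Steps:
Mul(Add(-44968, -24884), Add(Add(-1246, Mul(-1, 13816)), -11824)) = Mul(-69852, Add(Add(-1246, -13816), -11824)) = Mul(-69852, Add(-15062, -11824)) = Mul(-69852, -26886) = 1878040872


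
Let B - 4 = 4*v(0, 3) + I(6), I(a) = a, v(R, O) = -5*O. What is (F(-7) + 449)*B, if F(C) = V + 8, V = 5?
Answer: -23100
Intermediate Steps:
F(C) = 13 (F(C) = 5 + 8 = 13)
B = -50 (B = 4 + (4*(-5*3) + 6) = 4 + (4*(-15) + 6) = 4 + (-60 + 6) = 4 - 54 = -50)
(F(-7) + 449)*B = (13 + 449)*(-50) = 462*(-50) = -23100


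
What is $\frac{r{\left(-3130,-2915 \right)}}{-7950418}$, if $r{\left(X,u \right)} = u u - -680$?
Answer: $- \frac{8497905}{7950418} \approx -1.0689$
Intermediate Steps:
$r{\left(X,u \right)} = 680 + u^{2}$ ($r{\left(X,u \right)} = u^{2} + 680 = 680 + u^{2}$)
$\frac{r{\left(-3130,-2915 \right)}}{-7950418} = \frac{680 + \left(-2915\right)^{2}}{-7950418} = \left(680 + 8497225\right) \left(- \frac{1}{7950418}\right) = 8497905 \left(- \frac{1}{7950418}\right) = - \frac{8497905}{7950418}$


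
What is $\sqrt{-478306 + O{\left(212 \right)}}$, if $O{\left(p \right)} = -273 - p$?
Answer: $9 i \sqrt{5911} \approx 691.95 i$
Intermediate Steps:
$\sqrt{-478306 + O{\left(212 \right)}} = \sqrt{-478306 - 485} = \sqrt{-478791} = 9 i \sqrt{5911}$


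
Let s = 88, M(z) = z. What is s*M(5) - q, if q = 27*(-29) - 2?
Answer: 1225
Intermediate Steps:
q = -785 (q = -783 - 2 = -785)
s*M(5) - q = 88*5 - 1*(-785) = 440 + 785 = 1225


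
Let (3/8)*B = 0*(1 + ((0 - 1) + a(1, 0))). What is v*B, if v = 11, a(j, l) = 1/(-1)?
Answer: 0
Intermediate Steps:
a(j, l) = -1
B = 0 (B = 8*(0*(1 + ((0 - 1) - 1)))/3 = 8*(0*(1 + (-1 - 1)))/3 = 8*(0*(1 - 2))/3 = 8*(0*(-1))/3 = (8/3)*0 = 0)
v*B = 11*0 = 0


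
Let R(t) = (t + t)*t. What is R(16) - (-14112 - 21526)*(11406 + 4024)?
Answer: 549894852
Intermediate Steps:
R(t) = 2*t² (R(t) = (2*t)*t = 2*t²)
R(16) - (-14112 - 21526)*(11406 + 4024) = 2*16² - (-14112 - 21526)*(11406 + 4024) = 2*256 - (-35638)*15430 = 512 - 1*(-549894340) = 512 + 549894340 = 549894852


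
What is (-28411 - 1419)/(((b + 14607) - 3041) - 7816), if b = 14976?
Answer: -14915/9363 ≈ -1.5930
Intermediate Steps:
(-28411 - 1419)/(((b + 14607) - 3041) - 7816) = (-28411 - 1419)/(((14976 + 14607) - 3041) - 7816) = -29830/((29583 - 3041) - 7816) = -29830/(26542 - 7816) = -29830/18726 = -29830*1/18726 = -14915/9363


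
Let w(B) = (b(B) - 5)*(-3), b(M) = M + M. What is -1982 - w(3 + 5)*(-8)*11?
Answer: -4886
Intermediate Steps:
b(M) = 2*M
w(B) = 15 - 6*B (w(B) = (2*B - 5)*(-3) = (-5 + 2*B)*(-3) = 15 - 6*B)
-1982 - w(3 + 5)*(-8)*11 = -1982 - (15 - 6*(3 + 5))*(-8)*11 = -1982 - (15 - 6*8)*(-8)*11 = -1982 - (15 - 48)*(-8)*11 = -1982 - (-33*(-8))*11 = -1982 - 264*11 = -1982 - 1*2904 = -1982 - 2904 = -4886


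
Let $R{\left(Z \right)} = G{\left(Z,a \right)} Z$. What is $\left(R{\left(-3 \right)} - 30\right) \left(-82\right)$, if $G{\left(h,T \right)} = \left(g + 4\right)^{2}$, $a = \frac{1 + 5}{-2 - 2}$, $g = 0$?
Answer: $6396$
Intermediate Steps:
$a = - \frac{3}{2}$ ($a = \frac{6}{-4} = 6 \left(- \frac{1}{4}\right) = - \frac{3}{2} \approx -1.5$)
$G{\left(h,T \right)} = 16$ ($G{\left(h,T \right)} = \left(0 + 4\right)^{2} = 4^{2} = 16$)
$R{\left(Z \right)} = 16 Z$
$\left(R{\left(-3 \right)} - 30\right) \left(-82\right) = \left(16 \left(-3\right) - 30\right) \left(-82\right) = \left(-48 - 30\right) \left(-82\right) = \left(-78\right) \left(-82\right) = 6396$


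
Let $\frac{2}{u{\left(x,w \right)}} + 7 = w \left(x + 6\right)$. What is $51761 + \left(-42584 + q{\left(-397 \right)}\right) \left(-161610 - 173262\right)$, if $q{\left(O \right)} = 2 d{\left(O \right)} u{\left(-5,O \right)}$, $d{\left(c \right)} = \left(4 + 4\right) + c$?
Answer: $\frac{1440154076701}{101} \approx 1.4259 \cdot 10^{10}$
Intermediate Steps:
$u{\left(x,w \right)} = \frac{2}{-7 + w \left(6 + x\right)}$ ($u{\left(x,w \right)} = \frac{2}{-7 + w \left(x + 6\right)} = \frac{2}{-7 + w \left(6 + x\right)}$)
$d{\left(c \right)} = 8 + c$
$q{\left(O \right)} = \frac{2 \left(16 + 2 O\right)}{-7 + O}$ ($q{\left(O \right)} = 2 \left(8 + O\right) \frac{2}{-7 + 6 O + O \left(-5\right)} = \left(16 + 2 O\right) \frac{2}{-7 + 6 O - 5 O} = \left(16 + 2 O\right) \frac{2}{-7 + O} = \frac{2 \left(16 + 2 O\right)}{-7 + O}$)
$51761 + \left(-42584 + q{\left(-397 \right)}\right) \left(-161610 - 173262\right) = 51761 + \left(-42584 + \frac{4 \left(8 - 397\right)}{-7 - 397}\right) \left(-161610 - 173262\right) = 51761 + \left(-42584 + 4 \frac{1}{-404} \left(-389\right)\right) \left(-334872\right) = 51761 + \left(-42584 + 4 \left(- \frac{1}{404}\right) \left(-389\right)\right) \left(-334872\right) = 51761 + \left(-42584 + \frac{389}{101}\right) \left(-334872\right) = 51761 - - \frac{1440148848840}{101} = 51761 + \frac{1440148848840}{101} = \frac{1440154076701}{101}$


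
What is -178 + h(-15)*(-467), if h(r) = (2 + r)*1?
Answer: 5893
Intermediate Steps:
h(r) = 2 + r
-178 + h(-15)*(-467) = -178 + (2 - 15)*(-467) = -178 - 13*(-467) = -178 + 6071 = 5893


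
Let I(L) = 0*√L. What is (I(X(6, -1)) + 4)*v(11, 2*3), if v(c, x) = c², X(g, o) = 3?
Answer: 484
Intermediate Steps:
I(L) = 0
(I(X(6, -1)) + 4)*v(11, 2*3) = (0 + 4)*11² = 4*121 = 484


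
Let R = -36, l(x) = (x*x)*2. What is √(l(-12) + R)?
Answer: 6*√7 ≈ 15.875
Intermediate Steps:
l(x) = 2*x² (l(x) = x²*2 = 2*x²)
√(l(-12) + R) = √(2*(-12)² - 36) = √(2*144 - 36) = √(288 - 36) = √252 = 6*√7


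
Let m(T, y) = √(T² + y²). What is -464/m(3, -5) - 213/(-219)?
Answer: 71/73 - 232*√34/17 ≈ -78.603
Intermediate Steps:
-464/m(3, -5) - 213/(-219) = -464/√(3² + (-5)²) - 213/(-219) = -464/√(9 + 25) - 213*(-1/219) = -464*√34/34 + 71/73 = -232*√34/17 + 71/73 = 71/73 - 232*√34/17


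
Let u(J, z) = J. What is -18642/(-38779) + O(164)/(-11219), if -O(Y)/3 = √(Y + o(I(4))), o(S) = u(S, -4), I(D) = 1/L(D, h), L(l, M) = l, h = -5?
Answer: 1434/2983 + 9*√73/22438 ≈ 0.48415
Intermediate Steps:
I(D) = 1/D
o(S) = S
O(Y) = -3*√(¼ + Y) (O(Y) = -3*√(Y + 1/4) = -3*√(Y + ¼) = -3*√(¼ + Y))
-18642/(-38779) + O(164)/(-11219) = -18642/(-38779) - 3*√(1 + 4*164)/2/(-11219) = -18642*(-1/38779) - 3*√(1 + 656)/2*(-1/11219) = 1434/2983 - 9*√73/2*(-1/11219) = 1434/2983 + 9*√73/22438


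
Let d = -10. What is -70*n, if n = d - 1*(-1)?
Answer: 630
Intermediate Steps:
n = -9 (n = -10 - 1*(-1) = -10 + 1 = -9)
-70*n = -70*(-9) = -10*(-63) = 630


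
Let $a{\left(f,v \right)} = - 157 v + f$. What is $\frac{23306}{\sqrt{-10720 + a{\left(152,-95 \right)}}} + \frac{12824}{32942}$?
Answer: $\frac{916}{2353} + \frac{23306 \sqrt{483}}{1449} \approx 353.88$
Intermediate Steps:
$a{\left(f,v \right)} = f - 157 v$
$\frac{23306}{\sqrt{-10720 + a{\left(152,-95 \right)}}} + \frac{12824}{32942} = \frac{23306}{\sqrt{-10720 + \left(152 - -14915\right)}} + \frac{12824}{32942} = \frac{23306}{\sqrt{-10720 + \left(152 + 14915\right)}} + 12824 \cdot \frac{1}{32942} = \frac{23306}{\sqrt{-10720 + 15067}} + \frac{916}{2353} = \frac{23306}{\sqrt{4347}} + \frac{916}{2353} = \frac{23306}{3 \sqrt{483}} + \frac{916}{2353} = 23306 \frac{\sqrt{483}}{1449} + \frac{916}{2353} = \frac{23306 \sqrt{483}}{1449} + \frac{916}{2353} = \frac{916}{2353} + \frac{23306 \sqrt{483}}{1449}$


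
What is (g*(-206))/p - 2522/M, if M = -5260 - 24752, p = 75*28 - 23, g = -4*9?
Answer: 113903593/31167462 ≈ 3.6546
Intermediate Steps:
g = -36
p = 2077 (p = 2100 - 23 = 2077)
M = -30012
(g*(-206))/p - 2522/M = -36*(-206)/2077 - 2522/(-30012) = 7416*(1/2077) - 2522*(-1/30012) = 7416/2077 + 1261/15006 = 113903593/31167462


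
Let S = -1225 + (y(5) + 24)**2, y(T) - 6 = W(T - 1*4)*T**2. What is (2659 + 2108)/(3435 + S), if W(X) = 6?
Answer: 4767/34610 ≈ 0.13773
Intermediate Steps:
y(T) = 6 + 6*T**2
S = 31175 (S = -1225 + ((6 + 6*5**2) + 24)**2 = -1225 + ((6 + 6*25) + 24)**2 = -1225 + ((6 + 150) + 24)**2 = -1225 + (156 + 24)**2 = -1225 + 180**2 = -1225 + 32400 = 31175)
(2659 + 2108)/(3435 + S) = (2659 + 2108)/(3435 + 31175) = 4767/34610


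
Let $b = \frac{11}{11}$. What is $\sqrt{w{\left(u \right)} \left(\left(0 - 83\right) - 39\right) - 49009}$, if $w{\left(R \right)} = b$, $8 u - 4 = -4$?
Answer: $3 i \sqrt{5459} \approx 221.66 i$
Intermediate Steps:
$u = 0$ ($u = \frac{1}{2} + \frac{1}{8} \left(-4\right) = \frac{1}{2} - \frac{1}{2} = 0$)
$b = 1$ ($b = 11 \cdot \frac{1}{11} = 1$)
$w{\left(R \right)} = 1$
$\sqrt{w{\left(u \right)} \left(\left(0 - 83\right) - 39\right) - 49009} = \sqrt{1 \left(\left(0 - 83\right) - 39\right) - 49009} = \sqrt{1 \left(-83 - 39\right) - 49009} = \sqrt{1 \left(-122\right) - 49009} = \sqrt{-122 - 49009} = \sqrt{-49131} = 3 i \sqrt{5459}$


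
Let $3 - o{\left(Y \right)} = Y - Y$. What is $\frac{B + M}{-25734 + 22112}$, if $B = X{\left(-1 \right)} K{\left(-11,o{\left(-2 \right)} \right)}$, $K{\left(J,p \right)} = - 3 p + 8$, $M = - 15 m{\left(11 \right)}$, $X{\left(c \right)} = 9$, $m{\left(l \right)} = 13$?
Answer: $\frac{102}{1811} \approx 0.056322$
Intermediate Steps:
$o{\left(Y \right)} = 3$ ($o{\left(Y \right)} = 3 - \left(Y - Y\right) = 3 - 0 = 3 + 0 = 3$)
$M = -195$ ($M = \left(-15\right) 13 = -195$)
$K{\left(J,p \right)} = 8 - 3 p$
$B = -9$ ($B = 9 \left(8 - 9\right) = 9 \left(-1\right) = -9$)
$\frac{B + M}{-25734 + 22112} = \frac{-9 - 195}{-25734 + 22112} = - \frac{204}{-3622} = \left(-204\right) \left(- \frac{1}{3622}\right) = \frac{102}{1811}$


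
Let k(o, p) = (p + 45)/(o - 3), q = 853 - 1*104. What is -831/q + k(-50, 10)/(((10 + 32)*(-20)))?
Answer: -1055855/952728 ≈ -1.1082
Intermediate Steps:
q = 749 (q = 853 - 104 = 749)
k(o, p) = (45 + p)/(-3 + o)
-831/q + k(-50, 10)/(((10 + 32)*(-20))) = -831/749 + ((45 + 10)/(-3 - 50))/(((10 + 32)*(-20))) = -831*1/749 + (55/(-53))/((42*(-20))) = -831/749 - 1/53*55/(-840) = -831/749 - 55/53*(-1/840) = -831/749 + 11/8904 = -1055855/952728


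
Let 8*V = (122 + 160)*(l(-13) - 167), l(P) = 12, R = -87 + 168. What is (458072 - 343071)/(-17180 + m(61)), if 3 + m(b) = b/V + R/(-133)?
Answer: -334275131715/49947886552 ≈ -6.6925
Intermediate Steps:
R = 81
V = -21855/4 (V = ((122 + 160)*(12 - 167))/8 = (282*(-155))/8 = (⅛)*(-43710) = -21855/4 ≈ -5463.8)
m(b) = -480/133 - 4*b/21855 (m(b) = -3 + (b/(-21855/4) + 81/(-133)) = -3 + (b*(-4/21855) + 81*(-1/133)) = -3 + (-4*b/21855 - 81/133) = -3 + (-81/133 - 4*b/21855) = -480/133 - 4*b/21855)
(458072 - 343071)/(-17180 + m(61)) = (458072 - 343071)/(-17180 + (-480/133 - 4/21855*61)) = 115001/(-17180 + (-480/133 - 244/21855)) = 115001/(-17180 - 10522852/2906715) = 115001/(-49947886552/2906715) = 115001*(-2906715/49947886552) = -334275131715/49947886552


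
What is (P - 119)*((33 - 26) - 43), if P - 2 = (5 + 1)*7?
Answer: 2700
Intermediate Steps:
P = 44 (P = 2 + (5 + 1)*7 = 2 + 6*7 = 2 + 42 = 44)
(P - 119)*((33 - 26) - 43) = (44 - 119)*((33 - 26) - 43) = -75*(7 - 43) = -75*(-36) = 2700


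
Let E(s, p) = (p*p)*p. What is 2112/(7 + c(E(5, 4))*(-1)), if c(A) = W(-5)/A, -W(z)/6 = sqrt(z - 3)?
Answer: 172032/571 - 4608*I*sqrt(2)/571 ≈ 301.28 - 11.413*I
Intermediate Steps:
W(z) = -6*sqrt(-3 + z) (W(z) = -6*sqrt(z - 3) = -6*sqrt(-3 + z))
E(s, p) = p**3 (E(s, p) = p**2*p = p**3)
c(A) = -12*I*sqrt(2)/A (c(A) = (-6*sqrt(-3 - 5))/A = (-12*I*sqrt(2))/A = -12*I*sqrt(2)/A)
2112/(7 + c(E(5, 4))*(-1)) = 2112/(7 - 12*I*sqrt(2)/(4**3)*(-1)) = 2112/(7 - 12*I*sqrt(2)/64*(-1)) = 2112/(7 - 12*I*sqrt(2)*1/64*(-1)) = 2112/(7 - 3*I*sqrt(2)/16*(-1)) = 2112/(7 + 3*I*sqrt(2)/16)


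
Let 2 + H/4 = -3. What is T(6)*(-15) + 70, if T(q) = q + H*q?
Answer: 1780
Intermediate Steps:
H = -20 (H = -8 + 4*(-3) = -8 - 12 = -20)
T(q) = -19*q (T(q) = q - 20*q = -19*q)
T(6)*(-15) + 70 = -19*6*(-15) + 70 = -114*(-15) + 70 = 1710 + 70 = 1780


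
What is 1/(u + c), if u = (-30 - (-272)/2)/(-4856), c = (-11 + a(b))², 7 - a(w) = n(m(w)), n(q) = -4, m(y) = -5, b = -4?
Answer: -2428/53 ≈ -45.811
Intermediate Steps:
a(w) = 11 (a(w) = 7 - 1*(-4) = 7 + 4 = 11)
c = 0 (c = (-11 + 11)² = 0² = 0)
u = -53/2428 (u = (-30 - (-272)/2)*(-1/4856) = (-30 - 17*(-8))*(-1/4856) = (-30 + 136)*(-1/4856) = 106*(-1/4856) = -53/2428 ≈ -0.021829)
1/(u + c) = 1/(-53/2428 + 0) = 1/(-53/2428) = -2428/53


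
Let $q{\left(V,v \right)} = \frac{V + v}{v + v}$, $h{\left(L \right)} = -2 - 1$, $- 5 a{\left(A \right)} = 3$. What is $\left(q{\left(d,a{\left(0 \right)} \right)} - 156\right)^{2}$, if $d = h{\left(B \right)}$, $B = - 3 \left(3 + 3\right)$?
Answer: $23409$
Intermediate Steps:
$a{\left(A \right)} = - \frac{3}{5}$ ($a{\left(A \right)} = \left(- \frac{1}{5}\right) 3 = - \frac{3}{5}$)
$B = -18$ ($B = \left(-3\right) 6 = -18$)
$h{\left(L \right)} = -3$
$d = -3$
$q{\left(V,v \right)} = \frac{V + v}{2 v}$
$\left(q{\left(d,a{\left(0 \right)} \right)} - 156\right)^{2} = \left(\frac{-3 - \frac{3}{5}}{2 \left(- \frac{3}{5}\right)} - 156\right)^{2} = \left(\frac{1}{2} \left(- \frac{5}{3}\right) \left(- \frac{18}{5}\right) - 156\right)^{2} = \left(3 - 156\right)^{2} = \left(-153\right)^{2} = 23409$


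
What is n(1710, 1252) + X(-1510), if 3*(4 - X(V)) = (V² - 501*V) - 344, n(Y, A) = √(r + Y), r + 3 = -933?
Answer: -3036254/3 + 3*√86 ≈ -1.0121e+6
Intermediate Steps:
r = -936 (r = -3 - 933 = -936)
n(Y, A) = √(-936 + Y)
X(V) = 356/3 + 167*V - V²/3 (X(V) = 4 - ((V² - 501*V) - 344)/3 = 4 - (-344 + V² - 501*V)/3 = 4 + (344/3 + 167*V - V²/3) = 356/3 + 167*V - V²/3)
n(1710, 1252) + X(-1510) = √(-936 + 1710) + (356/3 + 167*(-1510) - ⅓*(-1510)²) = √774 + (356/3 - 252170 - ⅓*2280100) = 3*√86 + (356/3 - 252170 - 2280100/3) = 3*√86 - 3036254/3 = -3036254/3 + 3*√86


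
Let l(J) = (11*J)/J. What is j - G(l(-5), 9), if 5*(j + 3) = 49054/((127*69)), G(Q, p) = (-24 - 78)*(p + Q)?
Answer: 89300209/43815 ≈ 2038.1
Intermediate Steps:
l(J) = 11
G(Q, p) = -102*Q - 102*p (G(Q, p) = -102*(Q + p) = -102*Q - 102*p)
j = -82391/43815 (j = -3 + (49054/((127*69)))/5 = -3 + (49054/8763)/5 = -3 + (49054*(1/8763))/5 = -3 + (⅕)*(49054/8763) = -3 + 49054/43815 = -82391/43815 ≈ -1.8804)
j - G(l(-5), 9) = -82391/43815 - (-102*11 - 102*9) = -82391/43815 - (-1122 - 918) = -82391/43815 - 1*(-2040) = -82391/43815 + 2040 = 89300209/43815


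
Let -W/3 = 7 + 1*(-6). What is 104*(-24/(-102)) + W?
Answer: 365/17 ≈ 21.471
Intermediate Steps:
W = -3 (W = -3*(7 + 1*(-6)) = -3*(7 - 6) = -3*1 = -3)
104*(-24/(-102)) + W = 104*(-24/(-102)) - 3 = 104*(-24*(-1/102)) - 3 = 104*(4/17) - 3 = 416/17 - 3 = 365/17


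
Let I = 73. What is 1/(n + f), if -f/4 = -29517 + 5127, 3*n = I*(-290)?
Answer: 3/271510 ≈ 1.1049e-5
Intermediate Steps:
n = -21170/3 (n = (73*(-290))/3 = (⅓)*(-21170) = -21170/3 ≈ -7056.7)
f = 97560 (f = -4*(-29517 + 5127) = -4*(-24390) = 97560)
1/(n + f) = 1/(-21170/3 + 97560) = 1/(271510/3) = 3/271510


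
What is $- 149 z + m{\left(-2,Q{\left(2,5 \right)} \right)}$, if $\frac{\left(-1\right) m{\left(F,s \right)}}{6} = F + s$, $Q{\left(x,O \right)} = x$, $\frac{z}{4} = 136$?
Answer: $-81056$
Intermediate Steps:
$z = 544$ ($z = 4 \cdot 136 = 544$)
$m{\left(F,s \right)} = - 6 F - 6 s$ ($m{\left(F,s \right)} = - 6 \left(F + s\right) = - 6 F - 6 s$)
$- 149 z + m{\left(-2,Q{\left(2,5 \right)} \right)} = \left(-149\right) 544 - 0 = -81056 + \left(12 - 12\right) = -81056 + 0 = -81056$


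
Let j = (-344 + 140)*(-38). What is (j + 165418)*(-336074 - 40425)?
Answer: -65198331830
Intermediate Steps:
j = 7752 (j = -204*(-38) = 7752)
(j + 165418)*(-336074 - 40425) = (7752 + 165418)*(-336074 - 40425) = 173170*(-376499) = -65198331830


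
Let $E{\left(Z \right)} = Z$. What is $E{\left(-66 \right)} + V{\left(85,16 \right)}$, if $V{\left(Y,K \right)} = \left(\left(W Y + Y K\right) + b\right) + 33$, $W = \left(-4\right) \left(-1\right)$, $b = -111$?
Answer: $1556$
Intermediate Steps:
$W = 4$
$V{\left(Y,K \right)} = -78 + 4 Y + K Y$ ($V{\left(Y,K \right)} = \left(\left(4 Y + Y K\right) - 111\right) + 33 = \left(\left(4 Y + K Y\right) - 111\right) + 33 = \left(-111 + 4 Y + K Y\right) + 33 = -78 + 4 Y + K Y$)
$E{\left(-66 \right)} + V{\left(85,16 \right)} = -66 + \left(-78 + 4 \cdot 85 + 16 \cdot 85\right) = -66 + \left(-78 + 340 + 1360\right) = -66 + 1622 = 1556$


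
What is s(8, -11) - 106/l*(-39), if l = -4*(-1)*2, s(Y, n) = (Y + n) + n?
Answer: 2011/4 ≈ 502.75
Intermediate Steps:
s(Y, n) = Y + 2*n
l = 8 (l = 4*2 = 8)
s(8, -11) - 106/l*(-39) = (8 + 2*(-11)) - 106/8*(-39) = (8 - 22) - 106*⅛*(-39) = -14 - 53/4*(-39) = -14 + 2067/4 = 2011/4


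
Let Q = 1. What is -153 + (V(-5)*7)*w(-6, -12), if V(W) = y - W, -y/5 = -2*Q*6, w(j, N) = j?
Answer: -2883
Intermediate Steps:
y = 60 (y = -5*(-2*1)*6 = -(-10)*6 = -5*(-12) = 60)
V(W) = 60 - W
-153 + (V(-5)*7)*w(-6, -12) = -153 + ((60 - 1*(-5))*7)*(-6) = -153 + ((60 + 5)*7)*(-6) = -153 + (65*7)*(-6) = -153 + 455*(-6) = -153 - 2730 = -2883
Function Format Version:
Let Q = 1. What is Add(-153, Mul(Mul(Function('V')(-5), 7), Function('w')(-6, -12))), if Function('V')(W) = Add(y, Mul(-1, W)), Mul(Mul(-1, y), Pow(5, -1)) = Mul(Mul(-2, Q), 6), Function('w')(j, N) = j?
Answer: -2883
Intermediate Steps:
y = 60 (y = Mul(-5, Mul(Mul(-2, 1), 6)) = Mul(-5, Mul(-2, 6)) = Mul(-5, -12) = 60)
Function('V')(W) = Add(60, Mul(-1, W))
Add(-153, Mul(Mul(Function('V')(-5), 7), Function('w')(-6, -12))) = Add(-153, Mul(Mul(Add(60, Mul(-1, -5)), 7), -6)) = Add(-153, Mul(Mul(Add(60, 5), 7), -6)) = Add(-153, Mul(Mul(65, 7), -6)) = Add(-153, Mul(455, -6)) = Add(-153, -2730) = -2883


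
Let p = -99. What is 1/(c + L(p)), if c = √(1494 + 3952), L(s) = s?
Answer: -99/4355 - √5446/4355 ≈ -0.039678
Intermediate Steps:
c = √5446 ≈ 73.797
1/(c + L(p)) = 1/(√5446 - 99) = 1/(-99 + √5446)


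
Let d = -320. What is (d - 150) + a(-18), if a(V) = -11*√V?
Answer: -470 - 33*I*√2 ≈ -470.0 - 46.669*I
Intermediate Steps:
(d - 150) + a(-18) = (-320 - 150) - 33*I*√2 = -470 - 33*I*√2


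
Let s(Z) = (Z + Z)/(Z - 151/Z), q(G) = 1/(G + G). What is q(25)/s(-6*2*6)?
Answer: 5033/518400 ≈ 0.0097087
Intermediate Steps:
q(G) = 1/(2*G)
s(Z) = 2*Z/(Z - 151/Z) (s(Z) = (2*Z)/(Z - 151/Z) = 2*Z/(Z - 151/Z))
q(25)/s(-6*2*6) = ((½)/25)/((2*(-6*2*6)²/(-151 + (-6*2*6)²))) = ((½)*(1/25))/((2*(-12*6)²/(-151 + (-12*6)²))) = 1/(50*((2*(-72)²/(-151 + (-72)²)))) = 1/(50*((2*5184/(-151 + 5184)))) = 1/(50*((2*5184/5033))) = 1/(50*((2*5184*(1/5033)))) = 1/(50*(10368/5033)) = (1/50)*(5033/10368) = 5033/518400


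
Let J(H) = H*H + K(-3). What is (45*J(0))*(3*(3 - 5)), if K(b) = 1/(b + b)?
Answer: 45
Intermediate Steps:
K(b) = 1/(2*b)
J(H) = -⅙ + H² (J(H) = H*H + (½)/(-3) = H² + (½)*(-⅓) = H² - ⅙ = -⅙ + H²)
(45*J(0))*(3*(3 - 5)) = (45*(-⅙ + 0²))*(3*(3 - 5)) = (45*(-⅙ + 0))*(3*(-2)) = (45*(-⅙))*(-6) = -15/2*(-6) = 45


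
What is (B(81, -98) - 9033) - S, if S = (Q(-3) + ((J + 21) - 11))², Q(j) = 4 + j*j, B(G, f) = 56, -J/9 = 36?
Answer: -99578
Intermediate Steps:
J = -324 (J = -9*36 = -324)
Q(j) = 4 + j²
S = 90601 (S = ((4 + (-3)²) + ((-324 + 21) - 11))² = ((4 + 9) + (-303 - 11))² = (13 - 314)² = (-301)² = 90601)
(B(81, -98) - 9033) - S = (56 - 9033) - 1*90601 = -8977 - 90601 = -99578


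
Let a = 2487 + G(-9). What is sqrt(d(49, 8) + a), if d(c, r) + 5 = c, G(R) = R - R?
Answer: sqrt(2531) ≈ 50.309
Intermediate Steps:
G(R) = 0
d(c, r) = -5 + c
a = 2487 (a = 2487 + 0 = 2487)
sqrt(d(49, 8) + a) = sqrt((-5 + 49) + 2487) = sqrt(44 + 2487) = sqrt(2531)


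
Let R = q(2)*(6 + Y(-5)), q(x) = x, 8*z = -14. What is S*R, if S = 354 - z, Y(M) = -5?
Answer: 1423/2 ≈ 711.50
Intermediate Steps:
z = -7/4 (z = (1/8)*(-14) = -7/4 ≈ -1.7500)
S = 1423/4 (S = 354 - 1*(-7/4) = 354 + 7/4 = 1423/4 ≈ 355.75)
R = 2 (R = 2*(6 - 5) = 2*1 = 2)
S*R = (1423/4)*2 = 1423/2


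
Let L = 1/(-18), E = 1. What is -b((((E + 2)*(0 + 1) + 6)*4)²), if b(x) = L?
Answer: 1/18 ≈ 0.055556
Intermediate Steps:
L = -1/18 ≈ -0.055556
b(x) = -1/18
-b((((E + 2)*(0 + 1) + 6)*4)²) = -1*(-1/18) = 1/18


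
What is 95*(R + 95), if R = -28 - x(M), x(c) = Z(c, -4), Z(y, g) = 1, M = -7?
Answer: 6270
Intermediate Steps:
x(c) = 1
R = -29 (R = -28 - 1*1 = -28 - 1 = -29)
95*(R + 95) = 95*(-29 + 95) = 95*66 = 6270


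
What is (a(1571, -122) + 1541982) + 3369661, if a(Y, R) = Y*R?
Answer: 4719981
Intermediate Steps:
a(Y, R) = R*Y
(a(1571, -122) + 1541982) + 3369661 = (-122*1571 + 1541982) + 3369661 = (-191662 + 1541982) + 3369661 = 1350320 + 3369661 = 4719981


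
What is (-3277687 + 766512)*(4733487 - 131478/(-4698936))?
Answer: -547592546996025875/46068 ≈ -1.1887e+13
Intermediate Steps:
(-3277687 + 766512)*(4733487 - 131478/(-4698936)) = -2511175*(4733487 - 131478*(-1/4698936)) = -2511175*(4733487 + 1289/46068) = -2511175*218062280405/46068 = -547592546996025875/46068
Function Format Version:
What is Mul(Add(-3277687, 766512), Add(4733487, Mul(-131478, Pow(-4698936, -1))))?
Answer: Rational(-547592546996025875, 46068) ≈ -1.1887e+13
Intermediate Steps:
Mul(Add(-3277687, 766512), Add(4733487, Mul(-131478, Pow(-4698936, -1)))) = Mul(-2511175, Add(4733487, Mul(-131478, Rational(-1, 4698936)))) = Mul(-2511175, Add(4733487, Rational(1289, 46068))) = Mul(-2511175, Rational(218062280405, 46068)) = Rational(-547592546996025875, 46068)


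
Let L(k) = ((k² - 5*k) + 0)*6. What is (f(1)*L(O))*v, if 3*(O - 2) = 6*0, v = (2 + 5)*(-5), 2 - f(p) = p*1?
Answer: 1260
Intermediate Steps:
f(p) = 2 - p
v = -35 (v = 7*(-5) = -35)
O = 2 (O = 2 + (6*0)/3 = 2 + (⅓)*0 = 2 + 0 = 2)
L(k) = -30*k + 6*k² (L(k) = (k² - 5*k)*6 = -30*k + 6*k²)
(f(1)*L(O))*v = ((2 - 1*1)*(6*2*(-5 + 2)))*(-35) = ((2 - 1)*(6*2*(-3)))*(-35) = (1*(-36))*(-35) = -36*(-35) = 1260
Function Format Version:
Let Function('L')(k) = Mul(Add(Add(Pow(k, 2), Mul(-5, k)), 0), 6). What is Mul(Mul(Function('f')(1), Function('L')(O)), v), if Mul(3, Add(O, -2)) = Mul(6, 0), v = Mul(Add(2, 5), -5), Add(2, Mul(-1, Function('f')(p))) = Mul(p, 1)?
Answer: 1260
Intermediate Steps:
Function('f')(p) = Add(2, Mul(-1, p)) (Function('f')(p) = Add(2, Mul(-1, Mul(p, 1))) = Add(2, Mul(-1, p)))
v = -35 (v = Mul(7, -5) = -35)
O = 2 (O = Add(2, Mul(Rational(1, 3), Mul(6, 0))) = Add(2, Mul(Rational(1, 3), 0)) = Add(2, 0) = 2)
Function('L')(k) = Add(Mul(-30, k), Mul(6, Pow(k, 2))) (Function('L')(k) = Mul(Add(Pow(k, 2), Mul(-5, k)), 6) = Add(Mul(-30, k), Mul(6, Pow(k, 2))))
Mul(Mul(Function('f')(1), Function('L')(O)), v) = Mul(Mul(Add(2, Mul(-1, 1)), Mul(6, 2, Add(-5, 2))), -35) = Mul(Mul(Add(2, -1), Mul(6, 2, -3)), -35) = Mul(Mul(1, -36), -35) = Mul(-36, -35) = 1260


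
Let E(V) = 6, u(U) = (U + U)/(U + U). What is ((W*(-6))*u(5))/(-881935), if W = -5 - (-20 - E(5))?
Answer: 126/881935 ≈ 0.00014287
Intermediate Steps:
u(U) = 1 (u(U) = (2*U)/((2*U)) = (2*U)*(1/(2*U)) = 1)
W = 21 (W = -5 - (-20 - 1*6) = -5 - (-20 - 6) = -5 - 1*(-26) = -5 + 26 = 21)
((W*(-6))*u(5))/(-881935) = ((21*(-6))*1)/(-881935) = -126*1*(-1/881935) = -126*(-1/881935) = 126/881935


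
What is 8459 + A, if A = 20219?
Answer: 28678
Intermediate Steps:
8459 + A = 8459 + 20219 = 28678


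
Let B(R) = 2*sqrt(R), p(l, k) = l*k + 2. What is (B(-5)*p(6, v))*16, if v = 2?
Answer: 448*I*sqrt(5) ≈ 1001.8*I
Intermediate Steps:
p(l, k) = 2 + k*l (p(l, k) = k*l + 2 = 2 + k*l)
(B(-5)*p(6, v))*16 = ((2*sqrt(-5))*(2 + 2*6))*16 = ((2*(I*sqrt(5)))*(2 + 12))*16 = ((2*I*sqrt(5))*14)*16 = (28*I*sqrt(5))*16 = 448*I*sqrt(5)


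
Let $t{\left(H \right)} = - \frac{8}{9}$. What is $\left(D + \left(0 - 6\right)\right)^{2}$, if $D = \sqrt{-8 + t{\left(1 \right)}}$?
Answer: $\frac{244}{9} - 16 i \sqrt{5} \approx 27.111 - 35.777 i$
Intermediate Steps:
$t{\left(H \right)} = - \frac{8}{9}$ ($t{\left(H \right)} = \left(-8\right) \frac{1}{9} = - \frac{8}{9}$)
$D = \frac{4 i \sqrt{5}}{3}$ ($D = \sqrt{-8 - \frac{8}{9}} = \sqrt{- \frac{80}{9}} = \frac{4 i \sqrt{5}}{3} \approx 2.9814 i$)
$\left(D + \left(0 - 6\right)\right)^{2} = \left(\frac{4 i \sqrt{5}}{3} + \left(0 - 6\right)\right)^{2} = \left(\frac{4 i \sqrt{5}}{3} - 6\right)^{2} = \left(-6 + \frac{4 i \sqrt{5}}{3}\right)^{2}$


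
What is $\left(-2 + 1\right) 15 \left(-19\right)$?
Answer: $285$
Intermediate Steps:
$\left(-2 + 1\right) 15 \left(-19\right) = \left(-1\right) 15 \left(-19\right) = \left(-15\right) \left(-19\right) = 285$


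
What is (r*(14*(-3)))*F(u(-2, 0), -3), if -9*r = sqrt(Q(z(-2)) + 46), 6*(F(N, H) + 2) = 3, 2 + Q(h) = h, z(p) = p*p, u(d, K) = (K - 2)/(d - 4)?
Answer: -28*sqrt(3) ≈ -48.497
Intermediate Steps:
u(d, K) = (-2 + K)/(-4 + d)
z(p) = p**2
Q(h) = -2 + h
F(N, H) = -3/2 (F(N, H) = -2 + (1/6)*3 = -2 + 1/2 = -3/2)
r = -4*sqrt(3)/9 (r = -sqrt((-2 + (-2)**2) + 46)/9 = -sqrt((-2 + 4) + 46)/9 = -sqrt(2 + 46)/9 = -4*sqrt(3)/9 ≈ -0.76980)
(r*(14*(-3)))*F(u(-2, 0), -3) = ((-4*sqrt(3)/9)*(14*(-3)))*(-3/2) = (-4*sqrt(3)/9*(-42))*(-3/2) = (56*sqrt(3)/3)*(-3/2) = -28*sqrt(3)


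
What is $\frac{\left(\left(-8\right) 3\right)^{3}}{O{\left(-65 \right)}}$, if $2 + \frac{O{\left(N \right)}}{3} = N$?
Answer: $\frac{4608}{67} \approx 68.776$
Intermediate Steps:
$O{\left(N \right)} = -6 + 3 N$
$\frac{\left(\left(-8\right) 3\right)^{3}}{O{\left(-65 \right)}} = \frac{\left(\left(-8\right) 3\right)^{3}}{-6 + 3 \left(-65\right)} = \frac{\left(-24\right)^{3}}{-6 - 195} = - \frac{13824}{-201} = \left(-13824\right) \left(- \frac{1}{201}\right) = \frac{4608}{67}$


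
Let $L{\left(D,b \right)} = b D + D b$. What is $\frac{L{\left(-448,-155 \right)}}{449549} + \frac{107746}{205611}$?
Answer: $\frac{76992362234}{92432219439} \approx 0.83296$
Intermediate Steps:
$L{\left(D,b \right)} = 2 D b$ ($L{\left(D,b \right)} = D b + D b = 2 D b$)
$\frac{L{\left(-448,-155 \right)}}{449549} + \frac{107746}{205611} = \frac{2 \left(-448\right) \left(-155\right)}{449549} + \frac{107746}{205611} = 138880 \cdot \frac{1}{449549} + 107746 \cdot \frac{1}{205611} = \frac{138880}{449549} + \frac{107746}{205611} = \frac{76992362234}{92432219439}$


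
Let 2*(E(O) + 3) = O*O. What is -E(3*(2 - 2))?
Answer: 3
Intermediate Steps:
E(O) = -3 + O²/2 (E(O) = -3 + (O*O)/2 = -3 + O²/2)
-E(3*(2 - 2)) = -(-3 + (3*(2 - 2))²/2) = -(-3 + (3*0)²/2) = -(-3 + (½)*0²) = -(-3 + (½)*0) = -(-3 + 0) = -1*(-3) = 3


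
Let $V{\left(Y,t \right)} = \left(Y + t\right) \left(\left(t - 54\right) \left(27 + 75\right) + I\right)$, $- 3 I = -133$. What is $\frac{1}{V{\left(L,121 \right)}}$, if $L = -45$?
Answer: $\frac{3}{1568260} \approx 1.9129 \cdot 10^{-6}$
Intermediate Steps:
$I = \frac{133}{3}$ ($I = \left(- \frac{1}{3}\right) \left(-133\right) = \frac{133}{3} \approx 44.333$)
$V{\left(Y,t \right)} = \left(- \frac{16391}{3} + 102 t\right) \left(Y + t\right)$ ($V{\left(Y,t \right)} = \left(Y + t\right) \left(\left(t - 54\right) \left(27 + 75\right) + \frac{133}{3}\right) = \left(Y + t\right) \left(\left(-54 + t\right) 102 + \frac{133}{3}\right) = \left(Y + t\right) \left(\left(-5508 + 102 t\right) + \frac{133}{3}\right) = \left(Y + t\right) \left(- \frac{16391}{3} + 102 t\right) = \left(- \frac{16391}{3} + 102 t\right) \left(Y + t\right)$)
$\frac{1}{V{\left(L,121 \right)}} = \frac{1}{102 \cdot 121^{2} - -245865 - \frac{1983311}{3} + 102 \left(-45\right) 121} = \frac{1}{102 \cdot 14641 + 245865 - \frac{1983311}{3} - 555390} = \frac{1}{1493382 + 245865 - \frac{1983311}{3} - 555390} = \frac{1}{\frac{1568260}{3}} = \frac{3}{1568260}$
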